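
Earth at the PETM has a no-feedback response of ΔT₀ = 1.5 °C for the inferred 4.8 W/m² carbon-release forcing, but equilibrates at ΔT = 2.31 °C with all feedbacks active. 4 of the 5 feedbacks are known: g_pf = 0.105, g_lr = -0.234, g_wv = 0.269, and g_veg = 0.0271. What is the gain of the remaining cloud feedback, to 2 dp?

0.18

Amplification A = ΔT/ΔT₀ = 2.31/1.5 = 1.54.
Total gain g = 1 − 1/A = 1 − 1/1.54 = 0.3506.
Known gains sum to 0.105 − 0.234 + 0.269 + 0.0271 = 0.1671.
g_cld = 0.3506 − 0.1671 = 0.18.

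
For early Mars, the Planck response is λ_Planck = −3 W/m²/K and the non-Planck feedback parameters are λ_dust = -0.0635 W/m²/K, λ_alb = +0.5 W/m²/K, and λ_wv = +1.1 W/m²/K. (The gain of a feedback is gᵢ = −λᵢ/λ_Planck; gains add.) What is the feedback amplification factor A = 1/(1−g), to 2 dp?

Convert to gains: g_dust = -0.0635/3 = -0.02117; g_alb = 0.5/3 = 0.1667; g_wv = 1.1/3 = 0.3667.
Total gain g = 0.51223.
A = 1/(1 − 0.51223) = 2.05.

2.05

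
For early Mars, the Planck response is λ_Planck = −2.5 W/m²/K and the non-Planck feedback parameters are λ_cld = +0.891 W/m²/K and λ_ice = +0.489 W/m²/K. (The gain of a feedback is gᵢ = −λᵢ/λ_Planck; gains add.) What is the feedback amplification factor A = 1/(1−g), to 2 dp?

2.23

Convert to gains: g_cld = 0.891/2.5 = 0.3564; g_ice = 0.489/2.5 = 0.1956.
Total gain g = 0.552.
A = 1/(1 − 0.552) = 2.23.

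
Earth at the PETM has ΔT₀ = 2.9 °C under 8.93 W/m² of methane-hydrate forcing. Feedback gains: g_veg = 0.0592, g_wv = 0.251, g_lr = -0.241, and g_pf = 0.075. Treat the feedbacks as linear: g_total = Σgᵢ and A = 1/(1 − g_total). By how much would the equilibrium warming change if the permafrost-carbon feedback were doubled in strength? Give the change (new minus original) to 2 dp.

Original: g = 0.1442, ΔT = 2.9/(1−0.1442) = 3.3886 °C.
With doubled permafrost-carbon: g' = 0.2192, ΔT' = 2.9/(1−0.2192) = 3.7141 °C.
Change = 3.7141 − 3.3886 = 0.33 °C.

0.33 °C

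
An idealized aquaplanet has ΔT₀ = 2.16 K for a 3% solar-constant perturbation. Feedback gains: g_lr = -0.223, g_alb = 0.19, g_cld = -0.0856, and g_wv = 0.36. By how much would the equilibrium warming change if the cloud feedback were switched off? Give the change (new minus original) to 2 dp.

Original: g = 0.2414, ΔT = 2.16/(1−0.2414) = 2.8474 K.
Without cloud: g' = 0.327, ΔT' = 2.16/(1−0.327) = 3.2095 K.
Change = 3.2095 − 2.8474 = 0.36 K.

0.36 K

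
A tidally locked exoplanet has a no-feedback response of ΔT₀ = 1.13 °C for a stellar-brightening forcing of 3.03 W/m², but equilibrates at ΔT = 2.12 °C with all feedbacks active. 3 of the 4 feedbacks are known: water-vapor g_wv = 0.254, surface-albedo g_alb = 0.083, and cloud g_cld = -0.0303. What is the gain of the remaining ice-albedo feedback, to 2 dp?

Amplification A = ΔT/ΔT₀ = 2.12/1.13 = 1.876.
Total gain g = 1 − 1/A = 1 − 1/1.876 = 0.467.
Known gains sum to 0.254 + 0.083 − 0.0303 = 0.3067.
g_ice = 0.467 − 0.3067 = 0.16.

0.16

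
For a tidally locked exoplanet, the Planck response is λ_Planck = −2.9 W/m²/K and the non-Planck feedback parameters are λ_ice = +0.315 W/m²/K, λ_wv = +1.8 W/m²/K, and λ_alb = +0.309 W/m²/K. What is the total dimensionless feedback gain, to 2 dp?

0.84

Convert to gains: g_ice = 0.315/2.9 = 0.1086; g_wv = 1.8/2.9 = 0.6207; g_alb = 0.309/2.9 = 0.1066.
Total gain g = 0.8359.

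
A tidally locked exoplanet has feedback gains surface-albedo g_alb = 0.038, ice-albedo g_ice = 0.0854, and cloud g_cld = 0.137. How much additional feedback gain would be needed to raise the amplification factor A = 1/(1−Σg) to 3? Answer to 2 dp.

0.41

Current total gain = 0.2604.
Target gain for A = 3: g* = 1 − 1/3 = 0.6667.
Additional gain needed = 0.6667 − 0.2604 = 0.41.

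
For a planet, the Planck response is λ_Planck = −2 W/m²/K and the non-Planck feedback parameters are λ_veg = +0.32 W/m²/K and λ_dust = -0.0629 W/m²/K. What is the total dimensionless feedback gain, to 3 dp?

Convert to gains: g_veg = 0.32/2 = 0.16; g_dust = -0.0629/2 = -0.03145.
Total gain g = 0.12855.

0.129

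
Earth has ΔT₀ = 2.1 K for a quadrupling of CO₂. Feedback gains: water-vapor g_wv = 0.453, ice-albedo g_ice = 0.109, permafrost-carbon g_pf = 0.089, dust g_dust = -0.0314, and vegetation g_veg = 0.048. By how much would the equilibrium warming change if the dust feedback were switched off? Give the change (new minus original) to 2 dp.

0.66 K

Original: g = 0.6676, ΔT = 2.1/(1−0.6676) = 6.3177 K.
Without dust: g' = 0.699, ΔT' = 2.1/(1−0.699) = 6.9767 K.
Change = 6.9767 − 6.3177 = 0.66 K.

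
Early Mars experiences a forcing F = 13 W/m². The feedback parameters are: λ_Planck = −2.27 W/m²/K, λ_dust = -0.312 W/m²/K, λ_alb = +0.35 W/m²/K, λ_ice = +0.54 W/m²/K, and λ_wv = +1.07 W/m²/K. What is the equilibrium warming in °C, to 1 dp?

Net feedback parameter λ = (−2.27) + (-0.312) + (+0.35) + (+0.54) + (+1.07) = -0.622 W/m²/K.
ΔT = −F/λ = −13/(-0.622) = 20.9 °C.

20.9 °C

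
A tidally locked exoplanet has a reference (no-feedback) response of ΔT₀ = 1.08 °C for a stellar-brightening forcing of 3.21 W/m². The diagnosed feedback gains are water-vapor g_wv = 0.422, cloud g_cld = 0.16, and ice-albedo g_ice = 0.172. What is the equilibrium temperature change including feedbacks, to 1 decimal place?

Total gain g = 0.422 + 0.16 + 0.172 = 0.754.
Amplification A = 1/(1 − 0.754) = 4.065.
ΔT = 1.08 × 4.065 = 4.4 °C.

4.4 °C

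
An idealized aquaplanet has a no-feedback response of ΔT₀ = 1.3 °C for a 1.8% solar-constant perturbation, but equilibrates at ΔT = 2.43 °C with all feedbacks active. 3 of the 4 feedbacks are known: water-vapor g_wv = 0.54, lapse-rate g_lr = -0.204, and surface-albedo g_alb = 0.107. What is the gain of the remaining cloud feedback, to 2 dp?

Amplification A = ΔT/ΔT₀ = 2.43/1.3 = 1.869.
Total gain g = 1 − 1/A = 1 − 1/1.869 = 0.465.
Known gains sum to 0.54 − 0.204 + 0.107 = 0.443.
g_cld = 0.465 − 0.443 = 0.02.

0.02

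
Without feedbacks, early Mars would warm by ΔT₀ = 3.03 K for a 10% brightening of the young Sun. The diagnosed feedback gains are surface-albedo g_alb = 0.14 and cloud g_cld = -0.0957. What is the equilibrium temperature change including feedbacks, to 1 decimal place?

Total gain g = 0.14 − 0.0957 = 0.0443.
Amplification A = 1/(1 − 0.0443) = 1.046.
ΔT = 3.03 × 1.046 = 3.2 K.

3.2 K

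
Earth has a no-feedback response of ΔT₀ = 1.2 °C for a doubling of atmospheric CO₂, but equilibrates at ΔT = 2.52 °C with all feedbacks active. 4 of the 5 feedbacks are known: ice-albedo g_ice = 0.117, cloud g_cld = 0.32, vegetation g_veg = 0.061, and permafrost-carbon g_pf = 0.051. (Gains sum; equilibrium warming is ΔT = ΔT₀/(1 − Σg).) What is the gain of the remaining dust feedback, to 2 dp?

Amplification A = ΔT/ΔT₀ = 2.52/1.2 = 2.1.
Total gain g = 1 − 1/A = 1 − 1/2.1 = 0.5238.
Known gains sum to 0.117 + 0.32 + 0.061 + 0.051 = 0.549.
g_dust = 0.5238 − 0.549 = -0.03.

-0.03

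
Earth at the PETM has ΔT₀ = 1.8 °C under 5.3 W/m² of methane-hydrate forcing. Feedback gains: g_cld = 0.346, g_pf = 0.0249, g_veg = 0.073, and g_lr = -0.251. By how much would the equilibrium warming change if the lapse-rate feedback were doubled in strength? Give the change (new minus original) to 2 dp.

Original: g = 0.1929, ΔT = 1.8/(1−0.1929) = 2.2302 °C.
With doubled lapse-rate: g' = -0.0581, ΔT' = 1.8/(1+0.0581) = 1.7012 °C.
Change = 1.7012 − 2.2302 = -0.53 °C.

-0.53 °C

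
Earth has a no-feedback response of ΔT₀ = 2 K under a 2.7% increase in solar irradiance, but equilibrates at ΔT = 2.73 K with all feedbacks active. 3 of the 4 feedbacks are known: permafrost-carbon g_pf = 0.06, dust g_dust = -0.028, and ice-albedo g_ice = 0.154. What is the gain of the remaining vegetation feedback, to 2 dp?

Amplification A = ΔT/ΔT₀ = 2.73/2 = 1.365.
Total gain g = 1 − 1/A = 1 − 1/1.365 = 0.2674.
Known gains sum to 0.06 − 0.028 + 0.154 = 0.186.
g_veg = 0.2674 − 0.186 = 0.08.

0.08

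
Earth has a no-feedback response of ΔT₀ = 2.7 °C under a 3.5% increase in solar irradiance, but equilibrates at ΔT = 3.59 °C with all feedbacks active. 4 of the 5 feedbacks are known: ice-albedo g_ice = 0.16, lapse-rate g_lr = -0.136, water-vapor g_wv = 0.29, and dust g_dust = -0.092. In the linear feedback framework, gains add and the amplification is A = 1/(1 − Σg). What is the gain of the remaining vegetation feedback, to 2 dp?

0.03

Amplification A = ΔT/ΔT₀ = 3.59/2.7 = 1.33.
Total gain g = 1 − 1/A = 1 − 1/1.33 = 0.2481.
Known gains sum to 0.16 − 0.136 + 0.29 − 0.092 = 0.222.
g_veg = 0.2481 − 0.222 = 0.03.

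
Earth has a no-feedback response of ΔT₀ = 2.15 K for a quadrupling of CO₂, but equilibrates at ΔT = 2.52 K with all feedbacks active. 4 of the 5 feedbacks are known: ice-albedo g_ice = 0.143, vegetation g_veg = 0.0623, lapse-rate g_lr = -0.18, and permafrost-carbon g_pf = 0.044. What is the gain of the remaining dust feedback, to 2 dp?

Amplification A = ΔT/ΔT₀ = 2.52/2.15 = 1.172.
Total gain g = 1 − 1/A = 1 − 1/1.172 = 0.1468.
Known gains sum to 0.143 + 0.0623 − 0.18 + 0.044 = 0.0693.
g_dust = 0.1468 − 0.0693 = 0.08.

0.08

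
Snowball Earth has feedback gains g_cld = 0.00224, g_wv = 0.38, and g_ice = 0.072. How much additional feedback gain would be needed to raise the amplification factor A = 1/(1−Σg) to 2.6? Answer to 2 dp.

0.16

Current total gain = 0.45424.
Target gain for A = 2.6: g* = 1 − 1/2.6 = 0.6154.
Additional gain needed = 0.6154 − 0.45424 = 0.16.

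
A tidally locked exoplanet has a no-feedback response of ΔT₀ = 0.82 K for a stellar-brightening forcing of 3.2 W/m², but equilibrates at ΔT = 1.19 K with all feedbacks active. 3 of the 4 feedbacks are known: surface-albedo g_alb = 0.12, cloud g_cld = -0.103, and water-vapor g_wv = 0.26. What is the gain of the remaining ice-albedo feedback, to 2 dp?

0.03

Amplification A = ΔT/ΔT₀ = 1.19/0.82 = 1.451.
Total gain g = 1 − 1/A = 1 − 1/1.451 = 0.3108.
Known gains sum to 0.12 − 0.103 + 0.26 = 0.277.
g_ice = 0.3108 − 0.277 = 0.03.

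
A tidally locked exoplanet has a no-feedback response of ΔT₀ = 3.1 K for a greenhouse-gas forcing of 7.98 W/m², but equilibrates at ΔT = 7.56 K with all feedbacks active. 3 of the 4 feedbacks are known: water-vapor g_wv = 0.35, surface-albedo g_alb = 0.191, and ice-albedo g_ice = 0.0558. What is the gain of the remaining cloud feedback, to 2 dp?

-0.01

Amplification A = ΔT/ΔT₀ = 7.56/3.1 = 2.439.
Total gain g = 1 − 1/A = 1 − 1/2.439 = 0.59.
Known gains sum to 0.35 + 0.191 + 0.0558 = 0.5968.
g_cld = 0.59 − 0.5968 = -0.01.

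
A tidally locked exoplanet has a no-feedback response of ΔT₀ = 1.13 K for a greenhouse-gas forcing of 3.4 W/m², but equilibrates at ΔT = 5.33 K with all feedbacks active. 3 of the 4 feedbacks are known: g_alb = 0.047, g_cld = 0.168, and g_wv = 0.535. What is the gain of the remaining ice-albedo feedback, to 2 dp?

0.04

Amplification A = ΔT/ΔT₀ = 5.33/1.13 = 4.717.
Total gain g = 1 − 1/A = 1 − 1/4.717 = 0.788.
Known gains sum to 0.047 + 0.168 + 0.535 = 0.75.
g_ice = 0.788 − 0.75 = 0.04.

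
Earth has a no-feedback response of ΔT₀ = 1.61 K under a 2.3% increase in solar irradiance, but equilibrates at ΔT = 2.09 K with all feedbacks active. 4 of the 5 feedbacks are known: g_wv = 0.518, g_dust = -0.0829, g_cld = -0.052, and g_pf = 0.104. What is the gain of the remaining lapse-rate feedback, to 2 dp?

Amplification A = ΔT/ΔT₀ = 2.09/1.61 = 1.298.
Total gain g = 1 − 1/A = 1 − 1/1.298 = 0.2296.
Known gains sum to 0.518 − 0.0829 − 0.052 + 0.104 = 0.4871.
g_lr = 0.2296 − 0.4871 = -0.26.

-0.26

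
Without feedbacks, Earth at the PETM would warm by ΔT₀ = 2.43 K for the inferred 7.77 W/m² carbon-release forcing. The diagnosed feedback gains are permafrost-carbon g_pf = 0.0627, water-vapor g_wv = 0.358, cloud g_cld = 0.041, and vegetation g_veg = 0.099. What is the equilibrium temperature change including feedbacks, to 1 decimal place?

Total gain g = 0.0627 + 0.358 + 0.041 + 0.099 = 0.5607.
Amplification A = 1/(1 − 0.5607) = 2.276.
ΔT = 2.43 × 2.276 = 5.5 K.

5.5 K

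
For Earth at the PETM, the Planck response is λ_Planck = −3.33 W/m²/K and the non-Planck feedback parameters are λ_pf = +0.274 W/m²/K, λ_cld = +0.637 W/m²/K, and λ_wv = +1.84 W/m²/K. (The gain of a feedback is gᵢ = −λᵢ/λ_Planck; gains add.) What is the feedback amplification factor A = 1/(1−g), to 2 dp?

Convert to gains: g_pf = 0.274/3.33 = 0.08228; g_cld = 0.637/3.33 = 0.1913; g_wv = 1.84/3.33 = 0.5526.
Total gain g = 0.82618.
A = 1/(1 − 0.82618) = 5.75.

5.75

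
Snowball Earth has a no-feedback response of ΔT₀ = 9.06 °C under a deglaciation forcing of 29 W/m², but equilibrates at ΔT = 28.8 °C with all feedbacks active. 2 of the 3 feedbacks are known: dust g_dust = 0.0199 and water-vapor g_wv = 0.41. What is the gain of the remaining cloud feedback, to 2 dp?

0.26

Amplification A = ΔT/ΔT₀ = 28.8/9.06 = 3.179.
Total gain g = 1 − 1/A = 1 − 1/3.179 = 0.6854.
Known gains sum to 0.0199 + 0.41 = 0.4299.
g_cld = 0.6854 − 0.4299 = 0.26.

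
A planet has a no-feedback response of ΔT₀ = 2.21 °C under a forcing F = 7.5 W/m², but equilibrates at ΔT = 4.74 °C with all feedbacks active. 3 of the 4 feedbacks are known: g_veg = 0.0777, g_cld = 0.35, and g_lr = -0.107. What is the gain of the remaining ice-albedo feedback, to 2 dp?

Amplification A = ΔT/ΔT₀ = 4.74/2.21 = 2.145.
Total gain g = 1 − 1/A = 1 − 1/2.145 = 0.5338.
Known gains sum to 0.0777 + 0.35 − 0.107 = 0.3207.
g_ice = 0.5338 − 0.3207 = 0.21.

0.21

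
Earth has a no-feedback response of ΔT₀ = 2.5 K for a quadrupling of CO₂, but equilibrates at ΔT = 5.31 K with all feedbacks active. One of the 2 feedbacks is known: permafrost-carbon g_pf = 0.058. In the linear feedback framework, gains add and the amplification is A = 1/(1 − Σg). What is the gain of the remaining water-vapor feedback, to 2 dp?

Amplification A = ΔT/ΔT₀ = 5.31/2.5 = 2.124.
Total gain g = 1 − 1/A = 1 − 1/2.124 = 0.5292.
The known gain is 0.058.
g_wv = 0.5292 − 0.058 = 0.47.

0.47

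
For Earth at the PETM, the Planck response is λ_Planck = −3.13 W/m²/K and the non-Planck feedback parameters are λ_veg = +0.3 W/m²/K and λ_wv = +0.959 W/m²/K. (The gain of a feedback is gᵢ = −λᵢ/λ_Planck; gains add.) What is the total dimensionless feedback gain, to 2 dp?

Convert to gains: g_veg = 0.3/3.13 = 0.09585; g_wv = 0.959/3.13 = 0.3064.
Total gain g = 0.40225.

0.40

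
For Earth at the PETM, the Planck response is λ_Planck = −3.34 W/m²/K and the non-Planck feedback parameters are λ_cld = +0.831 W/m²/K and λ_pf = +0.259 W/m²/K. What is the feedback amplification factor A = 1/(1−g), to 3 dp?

1.484

Convert to gains: g_cld = 0.831/3.34 = 0.2488; g_pf = 0.259/3.34 = 0.07754.
Total gain g = 0.32634.
A = 1/(1 − 0.32634) = 1.484.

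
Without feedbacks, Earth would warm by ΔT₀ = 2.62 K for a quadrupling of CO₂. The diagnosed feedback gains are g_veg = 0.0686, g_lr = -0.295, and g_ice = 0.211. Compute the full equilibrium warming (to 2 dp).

2.58 K

Total gain g = 0.0686 − 0.295 + 0.211 = -0.0154.
Amplification A = 1/(1 + 0.0154) = 0.9848.
ΔT = 2.62 × 0.9848 = 2.58 K.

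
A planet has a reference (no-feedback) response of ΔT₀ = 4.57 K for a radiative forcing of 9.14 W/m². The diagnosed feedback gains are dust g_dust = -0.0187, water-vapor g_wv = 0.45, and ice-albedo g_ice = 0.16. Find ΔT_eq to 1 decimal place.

11.2 K

Total gain g = -0.0187 + 0.45 + 0.16 = 0.5913.
Amplification A = 1/(1 − 0.5913) = 2.447.
ΔT = 4.57 × 2.447 = 11.2 K.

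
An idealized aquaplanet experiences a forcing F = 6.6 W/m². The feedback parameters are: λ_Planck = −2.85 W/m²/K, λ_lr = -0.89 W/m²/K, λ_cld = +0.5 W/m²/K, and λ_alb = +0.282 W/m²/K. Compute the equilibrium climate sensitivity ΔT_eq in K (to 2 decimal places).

Net feedback parameter λ = (−2.85) + (-0.89) + (+0.5) + (+0.282) = -2.958 W/m²/K.
ΔT = −F/λ = −6.6/(-2.958) = 2.23 K.

2.23 K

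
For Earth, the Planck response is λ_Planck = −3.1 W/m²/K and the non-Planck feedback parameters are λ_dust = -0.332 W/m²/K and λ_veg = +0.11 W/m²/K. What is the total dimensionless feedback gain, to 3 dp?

Convert to gains: g_dust = -0.332/3.1 = -0.1071; g_veg = 0.11/3.1 = 0.03548.
Total gain g = -0.07162.

-0.072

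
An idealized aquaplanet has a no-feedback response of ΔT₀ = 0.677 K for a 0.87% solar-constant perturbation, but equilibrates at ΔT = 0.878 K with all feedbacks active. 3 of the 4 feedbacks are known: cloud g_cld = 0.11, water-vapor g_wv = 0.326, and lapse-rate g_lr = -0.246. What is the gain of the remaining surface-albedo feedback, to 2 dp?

0.04

Amplification A = ΔT/ΔT₀ = 0.878/0.677 = 1.297.
Total gain g = 1 − 1/A = 1 − 1/1.297 = 0.229.
Known gains sum to 0.11 + 0.326 − 0.246 = 0.19.
g_alb = 0.229 − 0.19 = 0.04.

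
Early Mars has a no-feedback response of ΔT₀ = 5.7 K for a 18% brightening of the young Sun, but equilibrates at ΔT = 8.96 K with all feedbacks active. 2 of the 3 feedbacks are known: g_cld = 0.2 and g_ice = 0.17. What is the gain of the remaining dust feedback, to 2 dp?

Amplification A = ΔT/ΔT₀ = 8.96/5.7 = 1.572.
Total gain g = 1 − 1/A = 1 − 1/1.572 = 0.3639.
Known gains sum to 0.2 + 0.17 = 0.37.
g_dust = 0.3639 − 0.37 = -0.01.

-0.01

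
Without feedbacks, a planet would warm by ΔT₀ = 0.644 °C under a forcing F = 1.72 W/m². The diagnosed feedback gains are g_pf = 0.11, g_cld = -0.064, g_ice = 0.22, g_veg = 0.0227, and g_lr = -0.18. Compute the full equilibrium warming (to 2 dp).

0.72 °C

Total gain g = 0.11 − 0.064 + 0.22 + 0.0227 − 0.18 = 0.1087.
Amplification A = 1/(1 − 0.1087) = 1.122.
ΔT = 0.644 × 1.122 = 0.72 °C.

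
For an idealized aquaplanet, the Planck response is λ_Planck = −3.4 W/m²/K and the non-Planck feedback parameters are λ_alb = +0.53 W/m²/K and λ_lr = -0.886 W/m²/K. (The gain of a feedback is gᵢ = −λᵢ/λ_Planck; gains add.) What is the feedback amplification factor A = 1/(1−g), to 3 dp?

Convert to gains: g_alb = 0.53/3.4 = 0.1559; g_lr = -0.886/3.4 = -0.2606.
Total gain g = -0.1047.
A = 1/(1 + 0.1047) = 0.905.

0.905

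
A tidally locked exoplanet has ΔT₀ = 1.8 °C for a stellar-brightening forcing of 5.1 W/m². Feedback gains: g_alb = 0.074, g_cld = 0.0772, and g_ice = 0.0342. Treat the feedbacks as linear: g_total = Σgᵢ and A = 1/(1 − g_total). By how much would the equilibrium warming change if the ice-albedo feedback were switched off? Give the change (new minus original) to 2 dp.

-0.09 °C

Original: g = 0.1854, ΔT = 1.8/(1−0.1854) = 2.2097 °C.
Without ice-albedo: g' = 0.1512, ΔT' = 1.8/(1−0.1512) = 2.1206 °C.
Change = 2.1206 − 2.2097 = -0.09 °C.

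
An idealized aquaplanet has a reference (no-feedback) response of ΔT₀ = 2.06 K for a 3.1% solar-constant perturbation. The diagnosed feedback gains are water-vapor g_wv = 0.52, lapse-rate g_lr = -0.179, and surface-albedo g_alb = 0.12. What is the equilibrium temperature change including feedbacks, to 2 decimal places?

3.82 K

Total gain g = 0.52 − 0.179 + 0.12 = 0.461.
Amplification A = 1/(1 − 0.461) = 1.855.
ΔT = 2.06 × 1.855 = 3.82 K.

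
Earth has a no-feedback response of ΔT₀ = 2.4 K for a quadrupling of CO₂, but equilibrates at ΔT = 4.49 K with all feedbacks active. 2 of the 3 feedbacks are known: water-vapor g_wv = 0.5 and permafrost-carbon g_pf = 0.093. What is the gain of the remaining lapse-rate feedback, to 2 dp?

Amplification A = ΔT/ΔT₀ = 4.49/2.4 = 1.871.
Total gain g = 1 − 1/A = 1 − 1/1.871 = 0.4655.
Known gains sum to 0.5 + 0.093 = 0.593.
g_lr = 0.4655 − 0.593 = -0.13.

-0.13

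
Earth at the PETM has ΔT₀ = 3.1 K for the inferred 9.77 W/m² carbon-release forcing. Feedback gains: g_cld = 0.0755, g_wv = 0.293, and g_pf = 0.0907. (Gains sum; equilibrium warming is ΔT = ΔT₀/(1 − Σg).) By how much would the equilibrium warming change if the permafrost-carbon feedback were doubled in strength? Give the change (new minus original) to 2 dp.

1.16 K

Original: g = 0.4592, ΔT = 3.1/(1−0.4592) = 5.7322 K.
With doubled permafrost-carbon: g' = 0.5499, ΔT' = 3.1/(1−0.5499) = 6.8874 K.
Change = 6.8874 − 5.7322 = 1.16 K.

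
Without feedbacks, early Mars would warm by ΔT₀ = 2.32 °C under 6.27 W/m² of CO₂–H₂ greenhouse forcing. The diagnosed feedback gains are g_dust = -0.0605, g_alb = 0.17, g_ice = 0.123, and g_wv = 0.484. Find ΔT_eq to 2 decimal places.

8.18 °C

Total gain g = -0.0605 + 0.17 + 0.123 + 0.484 = 0.7165.
Amplification A = 1/(1 − 0.7165) = 3.527.
ΔT = 2.32 × 3.527 = 8.18 °C.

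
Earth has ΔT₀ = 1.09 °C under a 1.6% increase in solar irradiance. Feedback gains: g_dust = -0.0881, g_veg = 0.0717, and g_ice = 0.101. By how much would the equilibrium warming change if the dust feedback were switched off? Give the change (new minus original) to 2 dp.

Original: g = 0.0846, ΔT = 1.09/(1−0.0846) = 1.1907 °C.
Without dust: g' = 0.1727, ΔT' = 1.09/(1−0.1727) = 1.3175 °C.
Change = 1.3175 − 1.1907 = 0.13 °C.

0.13 °C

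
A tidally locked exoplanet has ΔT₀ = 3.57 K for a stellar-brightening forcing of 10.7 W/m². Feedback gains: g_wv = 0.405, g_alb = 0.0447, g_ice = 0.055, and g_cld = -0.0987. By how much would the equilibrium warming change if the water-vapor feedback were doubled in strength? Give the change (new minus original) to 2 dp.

Original: g = 0.406, ΔT = 3.57/(1−0.406) = 6.0101 K.
With doubled water-vapor: g' = 0.811, ΔT' = 3.57/(1−0.811) = 18.8889 K.
Change = 18.8889 − 6.0101 = 12.88 K.

12.88 K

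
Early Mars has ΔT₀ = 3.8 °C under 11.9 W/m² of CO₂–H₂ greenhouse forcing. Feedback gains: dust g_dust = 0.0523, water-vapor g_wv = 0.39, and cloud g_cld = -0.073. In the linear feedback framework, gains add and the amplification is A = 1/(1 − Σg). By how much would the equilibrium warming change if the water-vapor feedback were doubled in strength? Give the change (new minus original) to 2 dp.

9.76 °C

Original: g = 0.3693, ΔT = 3.8/(1−0.3693) = 6.0251 °C.
With doubled water-vapor: g' = 0.7593, ΔT' = 3.8/(1−0.7593) = 15.7873 °C.
Change = 15.7873 − 6.0251 = 9.76 °C.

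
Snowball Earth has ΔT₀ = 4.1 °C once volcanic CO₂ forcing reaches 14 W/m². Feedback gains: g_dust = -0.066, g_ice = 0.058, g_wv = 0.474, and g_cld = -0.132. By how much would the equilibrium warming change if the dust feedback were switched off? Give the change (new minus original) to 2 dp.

0.68 °C

Original: g = 0.334, ΔT = 4.1/(1−0.334) = 6.1562 °C.
Without dust: g' = 0.4, ΔT' = 4.1/(1−0.4) = 6.8333 °C.
Change = 6.8333 − 6.1562 = 0.68 °C.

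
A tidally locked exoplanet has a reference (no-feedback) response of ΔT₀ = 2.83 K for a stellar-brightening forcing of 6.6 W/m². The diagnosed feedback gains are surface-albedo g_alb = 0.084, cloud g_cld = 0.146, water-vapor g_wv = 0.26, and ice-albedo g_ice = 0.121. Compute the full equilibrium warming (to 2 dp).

Total gain g = 0.084 + 0.146 + 0.26 + 0.121 = 0.611.
Amplification A = 1/(1 − 0.611) = 2.571.
ΔT = 2.83 × 2.571 = 7.28 K.

7.28 K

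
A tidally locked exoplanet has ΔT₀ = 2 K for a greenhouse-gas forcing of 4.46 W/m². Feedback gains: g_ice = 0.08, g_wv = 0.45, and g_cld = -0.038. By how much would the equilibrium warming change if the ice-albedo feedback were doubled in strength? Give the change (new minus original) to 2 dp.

Original: g = 0.492, ΔT = 2/(1−0.492) = 3.9370 K.
With doubled ice-albedo: g' = 0.572, ΔT' = 2/(1−0.572) = 4.6729 K.
Change = 4.6729 − 3.9370 = 0.74 K.

0.74 K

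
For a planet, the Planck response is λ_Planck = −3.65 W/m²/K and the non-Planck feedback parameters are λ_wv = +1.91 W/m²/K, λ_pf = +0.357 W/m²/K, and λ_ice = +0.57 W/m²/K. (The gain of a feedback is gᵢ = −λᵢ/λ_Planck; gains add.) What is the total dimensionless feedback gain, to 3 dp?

0.777

Convert to gains: g_wv = 1.91/3.65 = 0.5233; g_pf = 0.357/3.65 = 0.09781; g_ice = 0.57/3.65 = 0.1562.
Total gain g = 0.77731.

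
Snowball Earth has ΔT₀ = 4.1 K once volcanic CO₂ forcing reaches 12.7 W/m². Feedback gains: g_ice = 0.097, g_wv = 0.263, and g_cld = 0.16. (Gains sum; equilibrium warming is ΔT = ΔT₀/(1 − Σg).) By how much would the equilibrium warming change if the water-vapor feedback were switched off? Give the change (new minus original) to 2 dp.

-3.02 K

Original: g = 0.52, ΔT = 4.1/(1−0.52) = 8.5417 K.
Without water-vapor: g' = 0.257, ΔT' = 4.1/(1−0.257) = 5.5182 K.
Change = 5.5182 − 8.5417 = -3.02 K.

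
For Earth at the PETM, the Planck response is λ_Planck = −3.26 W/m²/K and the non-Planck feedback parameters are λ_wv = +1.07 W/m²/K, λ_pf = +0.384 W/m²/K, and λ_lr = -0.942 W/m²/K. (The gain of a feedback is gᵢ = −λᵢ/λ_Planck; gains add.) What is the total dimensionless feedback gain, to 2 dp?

Convert to gains: g_wv = 1.07/3.26 = 0.3282; g_pf = 0.384/3.26 = 0.1178; g_lr = -0.942/3.26 = -0.289.
Total gain g = 0.157.

0.16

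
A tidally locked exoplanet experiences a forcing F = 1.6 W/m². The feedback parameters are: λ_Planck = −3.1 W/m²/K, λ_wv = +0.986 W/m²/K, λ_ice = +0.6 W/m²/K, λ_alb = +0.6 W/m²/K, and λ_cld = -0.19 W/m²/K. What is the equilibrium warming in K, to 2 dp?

Net feedback parameter λ = (−3.1) + (+0.986) + (+0.6) + (+0.6) + (-0.19) = -1.104 W/m²/K.
ΔT = −F/λ = −1.6/(-1.104) = 1.45 K.

1.45 K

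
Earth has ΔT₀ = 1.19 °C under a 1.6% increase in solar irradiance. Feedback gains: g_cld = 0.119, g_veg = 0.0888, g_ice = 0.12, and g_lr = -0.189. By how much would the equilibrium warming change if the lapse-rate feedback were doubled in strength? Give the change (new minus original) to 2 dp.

-0.25 °C

Original: g = 0.1388, ΔT = 1.19/(1−0.1388) = 1.3818 °C.
With doubled lapse-rate: g' = -0.0502, ΔT' = 1.19/(1+0.0502) = 1.1331 °C.
Change = 1.1331 − 1.3818 = -0.25 °C.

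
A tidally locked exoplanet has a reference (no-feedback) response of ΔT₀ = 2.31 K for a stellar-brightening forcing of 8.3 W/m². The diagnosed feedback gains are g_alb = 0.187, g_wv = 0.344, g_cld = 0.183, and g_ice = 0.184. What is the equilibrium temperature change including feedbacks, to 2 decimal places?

22.65 K

Total gain g = 0.187 + 0.344 + 0.183 + 0.184 = 0.898.
Amplification A = 1/(1 − 0.898) = 9.804.
ΔT = 2.31 × 9.804 = 22.65 K.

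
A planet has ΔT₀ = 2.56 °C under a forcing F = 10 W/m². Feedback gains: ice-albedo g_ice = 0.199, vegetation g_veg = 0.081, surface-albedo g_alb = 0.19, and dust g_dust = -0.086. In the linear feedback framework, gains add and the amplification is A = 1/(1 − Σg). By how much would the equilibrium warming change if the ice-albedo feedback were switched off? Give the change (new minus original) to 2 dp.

Original: g = 0.384, ΔT = 2.56/(1−0.384) = 4.1558 °C.
Without ice-albedo: g' = 0.185, ΔT' = 2.56/(1−0.185) = 3.1411 °C.
Change = 3.1411 − 4.1558 = -1.01 °C.

-1.01 °C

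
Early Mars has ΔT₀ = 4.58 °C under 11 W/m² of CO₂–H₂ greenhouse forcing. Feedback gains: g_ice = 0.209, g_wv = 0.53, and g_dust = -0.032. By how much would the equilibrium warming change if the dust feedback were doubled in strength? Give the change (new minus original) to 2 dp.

-1.54 °C

Original: g = 0.707, ΔT = 4.58/(1−0.707) = 15.6314 °C.
With doubled dust: g' = 0.675, ΔT' = 4.58/(1−0.675) = 14.0923 °C.
Change = 14.0923 − 15.6314 = -1.54 °C.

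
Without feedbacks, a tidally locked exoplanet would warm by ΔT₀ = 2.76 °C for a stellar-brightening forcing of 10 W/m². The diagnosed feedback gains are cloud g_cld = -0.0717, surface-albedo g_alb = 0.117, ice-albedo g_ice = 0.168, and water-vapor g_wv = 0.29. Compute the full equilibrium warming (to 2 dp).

Total gain g = -0.0717 + 0.117 + 0.168 + 0.29 = 0.5033.
Amplification A = 1/(1 − 0.5033) = 2.013.
ΔT = 2.76 × 2.013 = 5.56 °C.

5.56 °C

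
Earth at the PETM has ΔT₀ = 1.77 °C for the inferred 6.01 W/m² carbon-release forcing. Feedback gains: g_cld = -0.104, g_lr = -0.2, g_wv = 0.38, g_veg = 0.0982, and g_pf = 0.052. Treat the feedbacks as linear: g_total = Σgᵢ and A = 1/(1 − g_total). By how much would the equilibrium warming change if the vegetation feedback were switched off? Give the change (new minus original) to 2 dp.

Original: g = 0.2262, ΔT = 1.77/(1−0.2262) = 2.2874 °C.
Without vegetation: g' = 0.128, ΔT' = 1.77/(1−0.128) = 2.0298 °C.
Change = 2.0298 − 2.2874 = -0.26 °C.

-0.26 °C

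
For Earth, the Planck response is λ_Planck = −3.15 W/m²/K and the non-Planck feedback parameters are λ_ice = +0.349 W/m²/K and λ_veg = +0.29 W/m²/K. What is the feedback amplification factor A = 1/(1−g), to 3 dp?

1.254

Convert to gains: g_ice = 0.349/3.15 = 0.1108; g_veg = 0.29/3.15 = 0.09206.
Total gain g = 0.20286.
A = 1/(1 − 0.20286) = 1.254.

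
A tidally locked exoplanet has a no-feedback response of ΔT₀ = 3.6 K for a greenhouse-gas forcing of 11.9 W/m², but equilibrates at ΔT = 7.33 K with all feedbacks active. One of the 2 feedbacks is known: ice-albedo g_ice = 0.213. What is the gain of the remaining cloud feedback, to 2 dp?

0.30

Amplification A = ΔT/ΔT₀ = 7.33/3.6 = 2.036.
Total gain g = 1 − 1/A = 1 − 1/2.036 = 0.5088.
The known gain is 0.213.
g_cld = 0.5088 − 0.213 = 0.30.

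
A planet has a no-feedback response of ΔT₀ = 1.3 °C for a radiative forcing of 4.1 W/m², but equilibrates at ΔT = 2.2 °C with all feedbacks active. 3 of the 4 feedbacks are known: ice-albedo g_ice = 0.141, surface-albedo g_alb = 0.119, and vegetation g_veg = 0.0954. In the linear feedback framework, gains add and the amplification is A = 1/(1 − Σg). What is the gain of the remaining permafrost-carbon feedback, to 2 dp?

Amplification A = ΔT/ΔT₀ = 2.2/1.3 = 1.692.
Total gain g = 1 − 1/A = 1 − 1/1.692 = 0.409.
Known gains sum to 0.141 + 0.119 + 0.0954 = 0.3554.
g_pf = 0.409 − 0.3554 = 0.05.

0.05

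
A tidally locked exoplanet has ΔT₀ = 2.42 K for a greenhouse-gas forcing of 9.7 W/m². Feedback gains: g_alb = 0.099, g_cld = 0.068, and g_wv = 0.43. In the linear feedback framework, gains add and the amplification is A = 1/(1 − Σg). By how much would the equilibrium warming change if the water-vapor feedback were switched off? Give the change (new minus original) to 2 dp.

Original: g = 0.597, ΔT = 2.42/(1−0.597) = 6.0050 K.
Without water-vapor: g' = 0.167, ΔT' = 2.42/(1−0.167) = 2.9052 K.
Change = 2.9052 − 6.0050 = -3.10 K.

-3.10 K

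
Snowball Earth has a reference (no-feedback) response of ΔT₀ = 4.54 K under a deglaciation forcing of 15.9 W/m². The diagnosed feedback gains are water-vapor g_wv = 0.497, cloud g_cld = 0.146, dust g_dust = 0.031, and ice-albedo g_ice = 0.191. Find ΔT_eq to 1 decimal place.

33.6 K

Total gain g = 0.497 + 0.146 + 0.031 + 0.191 = 0.865.
Amplification A = 1/(1 − 0.865) = 7.407.
ΔT = 4.54 × 7.407 = 33.6 K.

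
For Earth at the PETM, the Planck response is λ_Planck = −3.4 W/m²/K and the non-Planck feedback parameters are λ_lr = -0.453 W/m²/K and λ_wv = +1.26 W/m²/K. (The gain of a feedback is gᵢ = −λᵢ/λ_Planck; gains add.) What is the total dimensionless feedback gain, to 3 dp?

0.237

Convert to gains: g_lr = -0.453/3.4 = -0.1332; g_wv = 1.26/3.4 = 0.3706.
Total gain g = 0.2374.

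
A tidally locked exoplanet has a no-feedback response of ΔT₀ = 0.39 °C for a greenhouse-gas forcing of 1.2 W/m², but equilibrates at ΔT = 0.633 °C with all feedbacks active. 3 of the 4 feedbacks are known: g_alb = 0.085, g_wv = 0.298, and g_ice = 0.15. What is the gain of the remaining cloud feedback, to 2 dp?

Amplification A = ΔT/ΔT₀ = 0.633/0.39 = 1.623.
Total gain g = 1 − 1/A = 1 − 1/1.623 = 0.3839.
Known gains sum to 0.085 + 0.298 + 0.15 = 0.533.
g_cld = 0.3839 − 0.533 = -0.15.

-0.15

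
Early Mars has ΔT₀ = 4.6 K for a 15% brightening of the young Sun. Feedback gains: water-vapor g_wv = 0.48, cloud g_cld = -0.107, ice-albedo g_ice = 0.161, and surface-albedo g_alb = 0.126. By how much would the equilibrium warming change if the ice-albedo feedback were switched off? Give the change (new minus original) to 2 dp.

Original: g = 0.66, ΔT = 4.6/(1−0.66) = 13.5294 K.
Without ice-albedo: g' = 0.499, ΔT' = 4.6/(1−0.499) = 9.1816 K.
Change = 9.1816 − 13.5294 = -4.35 K.

-4.35 K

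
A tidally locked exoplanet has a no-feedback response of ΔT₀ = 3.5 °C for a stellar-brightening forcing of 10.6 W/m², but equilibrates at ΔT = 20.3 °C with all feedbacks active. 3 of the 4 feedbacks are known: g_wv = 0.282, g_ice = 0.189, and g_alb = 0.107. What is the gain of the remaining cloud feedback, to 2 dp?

0.25

Amplification A = ΔT/ΔT₀ = 20.3/3.5 = 5.8.
Total gain g = 1 − 1/A = 1 − 1/5.8 = 0.8276.
Known gains sum to 0.282 + 0.189 + 0.107 = 0.578.
g_cld = 0.8276 − 0.578 = 0.25.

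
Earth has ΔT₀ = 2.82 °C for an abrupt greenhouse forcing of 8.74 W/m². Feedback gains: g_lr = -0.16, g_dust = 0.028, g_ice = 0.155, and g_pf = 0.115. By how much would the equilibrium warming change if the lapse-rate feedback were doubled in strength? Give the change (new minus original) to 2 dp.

Original: g = 0.138, ΔT = 2.82/(1−0.138) = 3.2715 °C.
With doubled lapse-rate: g' = -0.022, ΔT' = 2.82/(1+0.022) = 2.7593 °C.
Change = 2.7593 − 3.2715 = -0.51 °C.

-0.51 °C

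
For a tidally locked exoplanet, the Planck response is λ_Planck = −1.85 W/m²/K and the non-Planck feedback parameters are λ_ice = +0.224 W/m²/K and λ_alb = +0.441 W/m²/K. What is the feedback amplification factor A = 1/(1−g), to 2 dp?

Convert to gains: g_ice = 0.224/1.85 = 0.1211; g_alb = 0.441/1.85 = 0.2384.
Total gain g = 0.3595.
A = 1/(1 − 0.3595) = 1.56.

1.56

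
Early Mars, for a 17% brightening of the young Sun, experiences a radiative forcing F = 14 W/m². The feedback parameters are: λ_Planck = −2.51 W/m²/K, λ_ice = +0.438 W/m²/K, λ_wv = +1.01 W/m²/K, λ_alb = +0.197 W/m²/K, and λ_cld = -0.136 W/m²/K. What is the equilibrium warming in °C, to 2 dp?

13.99 °C

Net feedback parameter λ = (−2.51) + (+0.438) + (+1.01) + (+0.197) + (-0.136) = -1.001 W/m²/K.
ΔT = −F/λ = −14/(-1.001) = 13.99 °C.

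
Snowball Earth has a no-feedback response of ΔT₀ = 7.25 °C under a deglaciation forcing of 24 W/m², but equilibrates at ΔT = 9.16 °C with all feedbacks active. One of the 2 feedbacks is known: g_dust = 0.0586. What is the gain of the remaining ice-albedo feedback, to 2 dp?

0.15

Amplification A = ΔT/ΔT₀ = 9.16/7.25 = 1.263.
Total gain g = 1 − 1/A = 1 − 1/1.263 = 0.2082.
The known gain is 0.0586.
g_ice = 0.2082 − 0.0586 = 0.15.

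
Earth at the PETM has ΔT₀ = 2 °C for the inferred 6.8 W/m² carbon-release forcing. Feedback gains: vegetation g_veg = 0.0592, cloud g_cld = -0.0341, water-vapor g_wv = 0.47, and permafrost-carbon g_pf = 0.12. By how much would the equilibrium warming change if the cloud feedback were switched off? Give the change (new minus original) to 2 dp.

Original: g = 0.6151, ΔT = 2/(1−0.6151) = 5.1962 °C.
Without cloud: g' = 0.6492, ΔT' = 2/(1−0.6492) = 5.7013 °C.
Change = 5.7013 − 5.1962 = 0.51 °C.

0.51 °C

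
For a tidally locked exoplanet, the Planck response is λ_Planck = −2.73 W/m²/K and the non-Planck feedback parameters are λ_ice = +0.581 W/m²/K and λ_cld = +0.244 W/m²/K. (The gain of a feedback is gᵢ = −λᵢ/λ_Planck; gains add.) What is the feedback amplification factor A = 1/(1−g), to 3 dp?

Convert to gains: g_ice = 0.581/2.73 = 0.2128; g_cld = 0.244/2.73 = 0.08938.
Total gain g = 0.30218.
A = 1/(1 − 0.30218) = 1.433.

1.433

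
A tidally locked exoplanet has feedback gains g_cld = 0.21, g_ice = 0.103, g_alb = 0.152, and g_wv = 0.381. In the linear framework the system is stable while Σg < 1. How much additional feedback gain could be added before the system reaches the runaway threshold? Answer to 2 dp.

Current total gain = 0.21 + 0.103 + 0.152 + 0.381 = 0.846.
Margin to runaway = 1 − 0.846 = 0.15.

0.15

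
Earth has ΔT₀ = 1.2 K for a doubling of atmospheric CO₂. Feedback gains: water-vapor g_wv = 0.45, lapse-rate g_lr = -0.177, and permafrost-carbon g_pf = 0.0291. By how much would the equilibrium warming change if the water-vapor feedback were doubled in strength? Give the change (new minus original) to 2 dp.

3.12 K

Original: g = 0.3021, ΔT = 1.2/(1−0.3021) = 1.7194 K.
With doubled water-vapor: g' = 0.7521, ΔT' = 1.2/(1−0.7521) = 4.8407 K.
Change = 4.8407 − 1.7194 = 3.12 K.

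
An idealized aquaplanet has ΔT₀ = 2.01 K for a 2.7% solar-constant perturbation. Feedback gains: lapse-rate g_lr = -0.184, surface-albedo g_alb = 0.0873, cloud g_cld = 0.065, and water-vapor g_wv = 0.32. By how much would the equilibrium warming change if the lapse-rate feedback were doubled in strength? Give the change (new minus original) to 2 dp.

-0.58 K

Original: g = 0.2883, ΔT = 2.01/(1−0.2883) = 2.8242 K.
With doubled lapse-rate: g' = 0.1043, ΔT' = 2.01/(1−0.1043) = 2.2441 K.
Change = 2.2441 − 2.8242 = -0.58 K.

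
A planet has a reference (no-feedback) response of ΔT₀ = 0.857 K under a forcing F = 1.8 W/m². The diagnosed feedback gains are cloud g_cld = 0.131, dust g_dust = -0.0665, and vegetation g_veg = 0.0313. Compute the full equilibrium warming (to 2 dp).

Total gain g = 0.131 − 0.0665 + 0.0313 = 0.0958.
Amplification A = 1/(1 − 0.0958) = 1.106.
ΔT = 0.857 × 1.106 = 0.95 K.

0.95 K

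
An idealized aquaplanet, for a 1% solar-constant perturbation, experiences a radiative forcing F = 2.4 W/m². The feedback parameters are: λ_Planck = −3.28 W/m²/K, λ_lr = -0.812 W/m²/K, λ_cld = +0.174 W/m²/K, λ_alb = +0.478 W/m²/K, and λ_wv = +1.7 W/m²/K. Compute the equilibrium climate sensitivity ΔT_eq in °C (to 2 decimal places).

1.38 °C

Net feedback parameter λ = (−3.28) + (-0.812) + (+0.174) + (+0.478) + (+1.7) = -1.74 W/m²/K.
ΔT = −F/λ = −2.4/(-1.74) = 1.38 °C.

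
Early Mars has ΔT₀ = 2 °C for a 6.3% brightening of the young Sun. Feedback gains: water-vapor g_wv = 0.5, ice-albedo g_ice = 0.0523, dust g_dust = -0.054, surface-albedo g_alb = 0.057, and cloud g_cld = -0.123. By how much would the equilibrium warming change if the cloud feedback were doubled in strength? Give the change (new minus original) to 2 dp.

-0.63 °C

Original: g = 0.4323, ΔT = 2/(1−0.4323) = 3.5230 °C.
With doubled cloud: g' = 0.3093, ΔT' = 2/(1−0.3093) = 2.8956 °C.
Change = 2.8956 − 3.5230 = -0.63 °C.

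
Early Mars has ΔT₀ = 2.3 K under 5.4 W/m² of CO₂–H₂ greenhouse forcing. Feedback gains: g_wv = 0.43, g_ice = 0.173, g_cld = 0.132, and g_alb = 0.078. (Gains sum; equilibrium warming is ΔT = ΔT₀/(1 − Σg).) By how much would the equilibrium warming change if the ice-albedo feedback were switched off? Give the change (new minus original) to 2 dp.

Original: g = 0.813, ΔT = 2.3/(1−0.813) = 12.2995 K.
Without ice-albedo: g' = 0.64, ΔT' = 2.3/(1−0.64) = 6.3889 K.
Change = 6.3889 − 12.2995 = -5.91 K.

-5.91 K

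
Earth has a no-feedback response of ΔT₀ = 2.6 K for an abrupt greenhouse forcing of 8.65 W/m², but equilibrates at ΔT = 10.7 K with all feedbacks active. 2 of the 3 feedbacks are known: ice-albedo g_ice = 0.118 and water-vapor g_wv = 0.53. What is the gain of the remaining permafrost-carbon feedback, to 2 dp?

Amplification A = ΔT/ΔT₀ = 10.7/2.6 = 4.115.
Total gain g = 1 − 1/A = 1 − 1/4.115 = 0.757.
Known gains sum to 0.118 + 0.53 = 0.648.
g_pf = 0.757 − 0.648 = 0.11.

0.11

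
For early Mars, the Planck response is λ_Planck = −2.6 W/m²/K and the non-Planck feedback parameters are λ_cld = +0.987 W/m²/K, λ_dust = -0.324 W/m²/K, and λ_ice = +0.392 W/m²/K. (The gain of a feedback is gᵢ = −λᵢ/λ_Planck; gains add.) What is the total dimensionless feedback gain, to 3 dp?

0.406

Convert to gains: g_cld = 0.987/2.6 = 0.3796; g_dust = -0.324/2.6 = -0.1246; g_ice = 0.392/2.6 = 0.1508.
Total gain g = 0.4058.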